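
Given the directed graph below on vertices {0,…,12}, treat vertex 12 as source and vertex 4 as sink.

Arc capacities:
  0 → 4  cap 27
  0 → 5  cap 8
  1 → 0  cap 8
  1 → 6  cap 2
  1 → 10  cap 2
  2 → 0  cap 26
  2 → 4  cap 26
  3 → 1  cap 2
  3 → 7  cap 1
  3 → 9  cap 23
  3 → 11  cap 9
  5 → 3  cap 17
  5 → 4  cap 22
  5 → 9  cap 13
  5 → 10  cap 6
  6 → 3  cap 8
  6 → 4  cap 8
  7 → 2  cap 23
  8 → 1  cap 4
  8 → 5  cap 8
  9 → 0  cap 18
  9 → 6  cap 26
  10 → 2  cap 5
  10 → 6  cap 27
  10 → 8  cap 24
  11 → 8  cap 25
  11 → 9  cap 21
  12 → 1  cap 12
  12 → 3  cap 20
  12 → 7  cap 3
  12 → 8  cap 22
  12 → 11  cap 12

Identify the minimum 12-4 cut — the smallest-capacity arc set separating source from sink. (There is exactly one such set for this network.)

Min-cut arcs: {(1,0), (1,10), (3,7), (6,4), (8,5), (9,0), (12,7)} (total capacity 48)

augment #1: 12→1→0→4 push 8
augment #2: 12→1→6→4 push 2
augment #3: 12→7→2→4 push 3
augment #4: 12→8→5→4 push 8
augment #5: 12→1→10→2→4 push 2
augment #6: 12→3→7→2→4 push 1
augment #7: 12→3→9→0→4 push 18
augment #8: 12→3→9→6→4 push 1
augment #9: 12→11→9→6→4 push 5
max flow = 48; residual-reachable set from 12 gives S-side
cut edges (S→T): {(1,0), (1,10), (3,7), (6,4), (8,5), (9,0), (12,7)} total cap 48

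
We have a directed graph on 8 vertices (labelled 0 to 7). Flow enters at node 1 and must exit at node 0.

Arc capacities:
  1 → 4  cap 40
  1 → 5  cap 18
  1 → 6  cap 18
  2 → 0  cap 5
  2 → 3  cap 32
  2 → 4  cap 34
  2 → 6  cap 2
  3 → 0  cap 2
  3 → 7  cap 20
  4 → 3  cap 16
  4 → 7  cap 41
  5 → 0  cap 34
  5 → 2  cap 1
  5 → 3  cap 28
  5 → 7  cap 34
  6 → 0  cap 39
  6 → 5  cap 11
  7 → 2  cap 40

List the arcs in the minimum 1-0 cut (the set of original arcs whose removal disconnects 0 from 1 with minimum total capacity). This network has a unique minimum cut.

augment #1: 1→5→0 push 18
augment #2: 1→6→0 push 18
augment #3: 1→4→3→0 push 2
augment #4: 1→4→7→2→0 push 5
augment #5: 1→4→7→2→6→0 push 2
max flow = 45; residual-reachable set from 1 gives S-side
cut edges (S→T): {(1,5), (1,6), (2,0), (2,6), (3,0)} total cap 45

Min-cut arcs: {(1,5), (1,6), (2,0), (2,6), (3,0)} (total capacity 45)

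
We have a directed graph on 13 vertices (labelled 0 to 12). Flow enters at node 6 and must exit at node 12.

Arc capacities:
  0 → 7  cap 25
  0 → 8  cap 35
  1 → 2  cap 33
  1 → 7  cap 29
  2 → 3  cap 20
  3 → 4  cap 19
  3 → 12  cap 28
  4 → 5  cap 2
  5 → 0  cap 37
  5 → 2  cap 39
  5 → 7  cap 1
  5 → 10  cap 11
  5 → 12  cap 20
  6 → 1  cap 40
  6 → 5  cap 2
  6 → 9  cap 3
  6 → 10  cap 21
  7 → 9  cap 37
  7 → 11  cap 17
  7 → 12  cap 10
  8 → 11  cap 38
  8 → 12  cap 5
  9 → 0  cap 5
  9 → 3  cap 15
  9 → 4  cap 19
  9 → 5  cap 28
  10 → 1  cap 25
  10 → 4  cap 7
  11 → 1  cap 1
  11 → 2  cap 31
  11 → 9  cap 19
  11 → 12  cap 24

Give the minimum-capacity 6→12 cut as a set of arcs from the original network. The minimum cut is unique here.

augment #1: 6→5→12 push 2
augment #2: 6→1→7→12 push 10
augment #3: 6→9→3→12 push 3
augment #4: 6→1→2→3→12 push 20
augment #5: 6→1→7→11→12 push 10
augment #6: 6→10→4→5→12 push 2
augment #7: 6→10→1→7→11→12 push 7
augment #8: 6→10→1→7→9→3→12 push 2
max flow = 56; residual-reachable set from 6 gives S-side
cut edges (S→T): {(1,7), (2,3), (4,5), (6,5), (6,9)} total cap 56

Min-cut arcs: {(1,7), (2,3), (4,5), (6,5), (6,9)} (total capacity 56)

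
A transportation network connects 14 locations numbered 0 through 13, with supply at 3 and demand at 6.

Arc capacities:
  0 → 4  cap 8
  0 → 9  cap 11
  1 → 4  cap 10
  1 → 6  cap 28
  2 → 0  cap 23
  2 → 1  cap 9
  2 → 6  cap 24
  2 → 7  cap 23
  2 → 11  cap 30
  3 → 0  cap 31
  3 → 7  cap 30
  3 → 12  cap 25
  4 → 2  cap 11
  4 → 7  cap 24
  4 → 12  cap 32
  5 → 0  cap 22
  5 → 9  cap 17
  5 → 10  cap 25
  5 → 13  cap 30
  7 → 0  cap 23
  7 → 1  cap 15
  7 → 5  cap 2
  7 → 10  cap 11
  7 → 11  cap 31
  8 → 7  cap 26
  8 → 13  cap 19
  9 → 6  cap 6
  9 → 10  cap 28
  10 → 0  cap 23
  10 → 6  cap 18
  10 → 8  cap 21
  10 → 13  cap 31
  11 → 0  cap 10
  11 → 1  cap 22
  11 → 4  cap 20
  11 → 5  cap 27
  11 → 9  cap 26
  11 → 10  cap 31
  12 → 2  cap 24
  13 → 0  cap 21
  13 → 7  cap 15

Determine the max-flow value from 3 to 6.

augment #1: 3→0→9→6 bottleneck 6, total now 6
augment #2: 3→7→1→6 bottleneck 15, total now 21
augment #3: 3→7→10→6 bottleneck 11, total now 32
augment #4: 3→12→2→6 bottleneck 24, total now 56
augment #5: 3→0→9→10→6 bottleneck 5, total now 61
augment #6: 3→7→5→10→6 bottleneck 2, total now 63
augment #7: 3→7→11→1→6 bottleneck 2, total now 65
augment #8: 3→0→4→2→1→6 bottleneck 8, total now 73

Maximum flow value: 73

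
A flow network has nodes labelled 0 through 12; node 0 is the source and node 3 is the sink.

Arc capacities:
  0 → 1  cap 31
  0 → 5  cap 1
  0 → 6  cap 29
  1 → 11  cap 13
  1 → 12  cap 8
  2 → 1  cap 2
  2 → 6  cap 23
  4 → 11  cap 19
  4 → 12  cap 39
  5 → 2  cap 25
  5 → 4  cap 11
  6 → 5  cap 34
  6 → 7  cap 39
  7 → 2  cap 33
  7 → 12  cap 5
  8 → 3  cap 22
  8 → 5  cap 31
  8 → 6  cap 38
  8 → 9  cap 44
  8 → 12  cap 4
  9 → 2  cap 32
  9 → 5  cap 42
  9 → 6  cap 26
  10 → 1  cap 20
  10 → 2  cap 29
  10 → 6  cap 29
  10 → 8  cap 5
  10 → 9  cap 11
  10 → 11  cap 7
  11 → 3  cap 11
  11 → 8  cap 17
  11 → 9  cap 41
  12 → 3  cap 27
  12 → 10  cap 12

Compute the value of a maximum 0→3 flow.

augment #1: 0→1→11→3 bottleneck 11, total now 11
augment #2: 0→1→12→3 bottleneck 8, total now 19
augment #3: 0→1→11→8→3 bottleneck 2, total now 21
augment #4: 0→5→4→12→3 bottleneck 1, total now 22
augment #5: 0→6→7→12→3 bottleneck 5, total now 27
augment #6: 0→6→5→4→12→3 bottleneck 10, total now 37

Maximum flow value: 37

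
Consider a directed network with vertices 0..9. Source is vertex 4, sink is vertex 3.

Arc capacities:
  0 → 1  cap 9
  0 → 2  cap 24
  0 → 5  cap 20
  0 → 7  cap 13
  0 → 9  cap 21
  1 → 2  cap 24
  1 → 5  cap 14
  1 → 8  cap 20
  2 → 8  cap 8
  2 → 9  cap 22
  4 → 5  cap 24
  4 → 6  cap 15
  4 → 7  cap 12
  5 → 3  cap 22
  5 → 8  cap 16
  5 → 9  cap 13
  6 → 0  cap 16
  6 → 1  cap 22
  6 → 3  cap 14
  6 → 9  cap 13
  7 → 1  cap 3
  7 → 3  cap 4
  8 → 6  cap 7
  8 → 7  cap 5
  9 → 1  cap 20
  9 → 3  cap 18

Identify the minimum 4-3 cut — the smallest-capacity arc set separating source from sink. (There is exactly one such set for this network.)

Min-cut arcs: {(4,5), (4,6), (7,1), (7,3)} (total capacity 46)

augment #1: 4→5→3 push 22
augment #2: 4→6→3 push 14
augment #3: 4→7→3 push 4
augment #4: 4→5→9→3 push 2
augment #5: 4→6→9→3 push 1
augment #6: 4→7→1→2→9→3 push 3
max flow = 46; residual-reachable set from 4 gives S-side
cut edges (S→T): {(4,5), (4,6), (7,1), (7,3)} total cap 46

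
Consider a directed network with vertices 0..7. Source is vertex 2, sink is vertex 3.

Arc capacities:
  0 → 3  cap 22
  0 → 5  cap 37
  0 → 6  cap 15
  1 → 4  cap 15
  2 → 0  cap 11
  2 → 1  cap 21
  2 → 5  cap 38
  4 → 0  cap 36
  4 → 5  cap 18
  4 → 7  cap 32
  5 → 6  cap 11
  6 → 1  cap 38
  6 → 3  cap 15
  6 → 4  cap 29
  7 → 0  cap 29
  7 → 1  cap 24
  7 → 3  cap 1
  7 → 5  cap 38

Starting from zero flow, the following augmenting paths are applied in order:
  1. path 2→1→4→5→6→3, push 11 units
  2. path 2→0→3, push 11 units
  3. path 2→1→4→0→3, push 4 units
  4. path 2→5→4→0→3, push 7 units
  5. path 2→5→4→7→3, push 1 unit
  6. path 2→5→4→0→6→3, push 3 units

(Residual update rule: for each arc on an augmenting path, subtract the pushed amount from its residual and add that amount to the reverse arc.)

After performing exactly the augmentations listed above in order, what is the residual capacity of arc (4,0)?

after path 1 (2→1→4→5→6→3, push 11): res(4,0)=36
after path 2 (2→0→3, push 11): res(4,0)=36
after path 3 (2→1→4→0→3, push 4): res(4,0)=32
after path 4 (2→5→4→0→3, push 7): res(4,0)=25
after path 5 (2→5→4→7→3, push 1): res(4,0)=25
after path 6 (2→5→4→0→6→3, push 3): res(4,0)=22

Residual capacity of (4,0): 22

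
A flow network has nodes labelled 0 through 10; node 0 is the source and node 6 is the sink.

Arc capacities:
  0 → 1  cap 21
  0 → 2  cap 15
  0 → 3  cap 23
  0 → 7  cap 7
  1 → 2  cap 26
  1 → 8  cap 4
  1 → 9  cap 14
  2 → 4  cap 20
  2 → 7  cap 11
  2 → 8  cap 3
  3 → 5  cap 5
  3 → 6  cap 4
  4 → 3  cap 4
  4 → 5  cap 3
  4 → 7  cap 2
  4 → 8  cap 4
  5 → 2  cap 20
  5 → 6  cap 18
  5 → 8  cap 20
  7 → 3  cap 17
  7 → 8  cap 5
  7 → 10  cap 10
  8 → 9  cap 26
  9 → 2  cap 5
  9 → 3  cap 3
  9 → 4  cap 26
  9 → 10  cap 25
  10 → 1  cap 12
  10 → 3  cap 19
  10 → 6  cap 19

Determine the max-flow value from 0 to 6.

augment #1: 0→3→6 bottleneck 4, total now 4
augment #2: 0→3→5→6 bottleneck 5, total now 9
augment #3: 0→7→10→6 bottleneck 7, total now 16
augment #4: 0→1→9→10→6 bottleneck 12, total now 28
augment #5: 0→2→4→5→6 bottleneck 3, total now 31

Maximum flow value: 31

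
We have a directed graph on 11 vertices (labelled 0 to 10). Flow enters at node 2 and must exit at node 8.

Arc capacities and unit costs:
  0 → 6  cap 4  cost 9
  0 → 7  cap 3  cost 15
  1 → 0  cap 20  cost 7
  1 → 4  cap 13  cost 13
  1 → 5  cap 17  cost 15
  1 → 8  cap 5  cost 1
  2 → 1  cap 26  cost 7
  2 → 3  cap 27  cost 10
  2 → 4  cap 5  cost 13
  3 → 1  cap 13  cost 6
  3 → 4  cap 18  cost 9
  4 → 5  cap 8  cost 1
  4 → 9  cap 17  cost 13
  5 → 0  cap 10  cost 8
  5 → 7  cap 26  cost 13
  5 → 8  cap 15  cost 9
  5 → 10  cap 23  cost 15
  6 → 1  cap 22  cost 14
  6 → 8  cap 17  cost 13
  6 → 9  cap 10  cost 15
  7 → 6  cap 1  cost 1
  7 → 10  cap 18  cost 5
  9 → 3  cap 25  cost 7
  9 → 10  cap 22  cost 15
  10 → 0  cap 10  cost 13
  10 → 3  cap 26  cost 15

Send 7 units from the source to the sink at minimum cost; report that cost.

shortest-cost path #1: 2→1→8 push 5 @ unit cost 8 (adds 40)
shortest-cost path #2: 2→4→5→8 push 2 @ unit cost 23 (adds 46)
total cost = 86

Minimum cost for 7 units: 86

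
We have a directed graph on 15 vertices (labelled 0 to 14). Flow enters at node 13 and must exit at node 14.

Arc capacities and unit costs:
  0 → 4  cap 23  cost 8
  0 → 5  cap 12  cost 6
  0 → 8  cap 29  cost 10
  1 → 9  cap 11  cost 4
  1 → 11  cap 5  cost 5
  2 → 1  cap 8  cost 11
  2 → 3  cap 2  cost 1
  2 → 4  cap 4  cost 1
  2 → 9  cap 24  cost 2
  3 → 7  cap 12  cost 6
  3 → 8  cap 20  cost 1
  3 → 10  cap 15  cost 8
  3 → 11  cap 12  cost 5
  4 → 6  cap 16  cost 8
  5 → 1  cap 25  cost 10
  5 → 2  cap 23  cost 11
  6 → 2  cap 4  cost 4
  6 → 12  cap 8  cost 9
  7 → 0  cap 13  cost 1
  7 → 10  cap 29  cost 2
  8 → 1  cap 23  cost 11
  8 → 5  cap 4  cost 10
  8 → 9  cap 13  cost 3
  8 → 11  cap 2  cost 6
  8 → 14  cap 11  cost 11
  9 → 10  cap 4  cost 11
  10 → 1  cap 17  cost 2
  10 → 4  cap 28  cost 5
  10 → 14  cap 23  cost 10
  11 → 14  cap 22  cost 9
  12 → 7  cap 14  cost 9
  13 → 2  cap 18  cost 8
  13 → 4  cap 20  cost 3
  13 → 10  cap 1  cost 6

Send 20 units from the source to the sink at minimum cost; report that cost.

Minimum cost for 20 units: 675

shortest-cost path #1: 13→10→14 push 1 @ unit cost 16 (adds 16)
shortest-cost path #2: 13→2→3→8→14 push 2 @ unit cost 21 (adds 42)
shortest-cost path #3: 13→2→9→10→14 push 4 @ unit cost 31 (adds 124)
shortest-cost path #4: 13→2→1→11→14 push 5 @ unit cost 33 (adds 165)
shortest-cost path #5: 13→4→6→12→7→10→14 push 8 @ unit cost 41 (adds 328)
total cost = 675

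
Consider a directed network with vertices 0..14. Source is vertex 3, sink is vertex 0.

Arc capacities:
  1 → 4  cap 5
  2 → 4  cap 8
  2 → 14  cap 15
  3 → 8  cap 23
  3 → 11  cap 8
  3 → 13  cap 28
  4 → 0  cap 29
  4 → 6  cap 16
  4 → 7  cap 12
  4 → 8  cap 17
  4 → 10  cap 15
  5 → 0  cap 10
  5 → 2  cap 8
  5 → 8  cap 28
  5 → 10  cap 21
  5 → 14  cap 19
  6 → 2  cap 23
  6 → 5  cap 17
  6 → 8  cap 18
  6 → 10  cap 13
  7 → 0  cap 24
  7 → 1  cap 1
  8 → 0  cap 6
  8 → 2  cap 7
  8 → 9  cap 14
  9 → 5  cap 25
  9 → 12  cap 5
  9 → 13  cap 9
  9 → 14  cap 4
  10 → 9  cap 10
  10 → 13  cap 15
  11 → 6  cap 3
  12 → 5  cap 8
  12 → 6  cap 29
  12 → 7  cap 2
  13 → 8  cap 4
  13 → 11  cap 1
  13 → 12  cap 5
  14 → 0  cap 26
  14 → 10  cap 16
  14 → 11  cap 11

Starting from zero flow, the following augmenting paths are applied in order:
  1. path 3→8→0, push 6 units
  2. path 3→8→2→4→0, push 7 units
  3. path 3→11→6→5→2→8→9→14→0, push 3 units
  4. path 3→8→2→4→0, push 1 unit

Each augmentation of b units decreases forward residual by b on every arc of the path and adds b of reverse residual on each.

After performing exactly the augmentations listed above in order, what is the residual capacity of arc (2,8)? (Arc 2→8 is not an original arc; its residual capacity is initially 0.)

after path 1 (3→8→0, push 6): res(2,8)=0
after path 2 (3→8→2→4→0, push 7): res(2,8)=7
after path 3 (3→11→6→5→2→8→9→14→0, push 3): res(2,8)=4
after path 4 (3→8→2→4→0, push 1): res(2,8)=5

Residual capacity of (2,8): 5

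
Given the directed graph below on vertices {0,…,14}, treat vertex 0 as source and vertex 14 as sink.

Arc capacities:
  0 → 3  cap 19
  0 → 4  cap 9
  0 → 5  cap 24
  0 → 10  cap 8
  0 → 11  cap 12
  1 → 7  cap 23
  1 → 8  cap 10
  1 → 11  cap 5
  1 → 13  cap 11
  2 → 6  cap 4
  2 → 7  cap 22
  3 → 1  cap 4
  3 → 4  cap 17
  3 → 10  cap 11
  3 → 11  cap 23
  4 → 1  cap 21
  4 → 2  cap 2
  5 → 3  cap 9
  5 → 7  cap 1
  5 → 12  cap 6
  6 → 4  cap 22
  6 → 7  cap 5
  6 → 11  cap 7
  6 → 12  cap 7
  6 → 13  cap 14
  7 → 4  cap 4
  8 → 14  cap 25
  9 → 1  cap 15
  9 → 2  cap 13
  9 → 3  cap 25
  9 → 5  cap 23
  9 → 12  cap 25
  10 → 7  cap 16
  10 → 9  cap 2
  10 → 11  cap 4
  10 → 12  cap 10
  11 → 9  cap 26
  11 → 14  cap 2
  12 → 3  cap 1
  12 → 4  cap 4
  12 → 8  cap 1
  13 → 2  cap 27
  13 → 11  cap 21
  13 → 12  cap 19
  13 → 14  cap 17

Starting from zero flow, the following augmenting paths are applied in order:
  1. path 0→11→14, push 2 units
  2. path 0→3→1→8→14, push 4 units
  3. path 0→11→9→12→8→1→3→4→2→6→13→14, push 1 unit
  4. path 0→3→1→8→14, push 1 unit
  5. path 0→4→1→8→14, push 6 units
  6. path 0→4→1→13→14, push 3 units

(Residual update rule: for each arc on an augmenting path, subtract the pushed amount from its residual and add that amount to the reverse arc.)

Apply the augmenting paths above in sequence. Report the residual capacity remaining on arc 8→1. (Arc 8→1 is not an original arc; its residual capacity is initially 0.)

after path 1 (0→11→14, push 2): res(8,1)=0
after path 2 (0→3→1→8→14, push 4): res(8,1)=4
after path 3 (0→11→9→12→8→1→3→4→2→6→13→14, push 1): res(8,1)=3
after path 4 (0→3→1→8→14, push 1): res(8,1)=4
after path 5 (0→4→1→8→14, push 6): res(8,1)=10
after path 6 (0→4→1→13→14, push 3): res(8,1)=10

Residual capacity of (8,1): 10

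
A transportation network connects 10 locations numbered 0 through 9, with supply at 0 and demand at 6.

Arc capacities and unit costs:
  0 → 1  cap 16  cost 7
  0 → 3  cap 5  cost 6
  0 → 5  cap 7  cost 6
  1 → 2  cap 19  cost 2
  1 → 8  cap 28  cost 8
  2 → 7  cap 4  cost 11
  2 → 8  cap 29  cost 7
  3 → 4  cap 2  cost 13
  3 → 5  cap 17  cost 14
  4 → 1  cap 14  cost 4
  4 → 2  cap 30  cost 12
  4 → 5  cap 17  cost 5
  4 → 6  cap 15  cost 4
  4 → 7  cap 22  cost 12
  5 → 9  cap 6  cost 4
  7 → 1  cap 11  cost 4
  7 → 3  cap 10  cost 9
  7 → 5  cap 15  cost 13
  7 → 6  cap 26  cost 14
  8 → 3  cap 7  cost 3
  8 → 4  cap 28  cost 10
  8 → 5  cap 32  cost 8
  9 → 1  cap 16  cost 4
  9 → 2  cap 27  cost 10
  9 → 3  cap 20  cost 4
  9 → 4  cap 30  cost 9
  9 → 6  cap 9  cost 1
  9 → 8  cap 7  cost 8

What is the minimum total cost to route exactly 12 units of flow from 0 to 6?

Minimum cost for 12 units: 228

shortest-cost path #1: 0→5→9→6 push 6 @ unit cost 11 (adds 66)
shortest-cost path #2: 0→3→4→6 push 2 @ unit cost 23 (adds 46)
shortest-cost path #3: 0→1→8→4→6 push 4 @ unit cost 29 (adds 116)
total cost = 228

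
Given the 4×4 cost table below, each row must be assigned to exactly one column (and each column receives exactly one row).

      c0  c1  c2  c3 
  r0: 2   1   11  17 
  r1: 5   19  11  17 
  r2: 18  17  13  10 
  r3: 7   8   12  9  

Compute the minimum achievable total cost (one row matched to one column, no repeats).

one of 2 optimal assignments: row0→col1 (cost 1), row1→col0 (cost 5), row2→col2 (cost 13), row3→col3 (cost 9)
total = 1 + 5 + 13 + 9 = 28

Minimum assignment cost: 28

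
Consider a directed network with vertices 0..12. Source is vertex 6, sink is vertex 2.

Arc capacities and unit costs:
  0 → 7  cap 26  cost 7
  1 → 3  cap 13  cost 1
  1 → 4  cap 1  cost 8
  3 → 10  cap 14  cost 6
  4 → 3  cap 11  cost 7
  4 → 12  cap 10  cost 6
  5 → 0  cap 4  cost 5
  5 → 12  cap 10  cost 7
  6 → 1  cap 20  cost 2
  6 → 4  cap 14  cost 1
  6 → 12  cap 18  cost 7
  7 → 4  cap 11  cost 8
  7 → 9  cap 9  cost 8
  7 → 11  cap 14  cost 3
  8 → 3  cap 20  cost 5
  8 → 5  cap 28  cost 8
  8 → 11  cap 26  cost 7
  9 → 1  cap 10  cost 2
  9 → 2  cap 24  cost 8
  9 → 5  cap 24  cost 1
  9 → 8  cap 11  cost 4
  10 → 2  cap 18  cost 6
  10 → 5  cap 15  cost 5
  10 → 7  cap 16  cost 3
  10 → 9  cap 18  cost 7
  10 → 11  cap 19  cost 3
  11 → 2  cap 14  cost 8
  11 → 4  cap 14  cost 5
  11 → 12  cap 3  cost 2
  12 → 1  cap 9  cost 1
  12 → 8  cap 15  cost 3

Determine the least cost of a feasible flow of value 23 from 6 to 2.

Minimum cost for 23 units: 440

shortest-cost path #1: 6→1→3→10→2 push 13 @ unit cost 15 (adds 195)
shortest-cost path #2: 6→4→3→10→2 push 1 @ unit cost 20 (adds 20)
shortest-cost path #3: 6→12→8→11→2 push 9 @ unit cost 25 (adds 225)
total cost = 440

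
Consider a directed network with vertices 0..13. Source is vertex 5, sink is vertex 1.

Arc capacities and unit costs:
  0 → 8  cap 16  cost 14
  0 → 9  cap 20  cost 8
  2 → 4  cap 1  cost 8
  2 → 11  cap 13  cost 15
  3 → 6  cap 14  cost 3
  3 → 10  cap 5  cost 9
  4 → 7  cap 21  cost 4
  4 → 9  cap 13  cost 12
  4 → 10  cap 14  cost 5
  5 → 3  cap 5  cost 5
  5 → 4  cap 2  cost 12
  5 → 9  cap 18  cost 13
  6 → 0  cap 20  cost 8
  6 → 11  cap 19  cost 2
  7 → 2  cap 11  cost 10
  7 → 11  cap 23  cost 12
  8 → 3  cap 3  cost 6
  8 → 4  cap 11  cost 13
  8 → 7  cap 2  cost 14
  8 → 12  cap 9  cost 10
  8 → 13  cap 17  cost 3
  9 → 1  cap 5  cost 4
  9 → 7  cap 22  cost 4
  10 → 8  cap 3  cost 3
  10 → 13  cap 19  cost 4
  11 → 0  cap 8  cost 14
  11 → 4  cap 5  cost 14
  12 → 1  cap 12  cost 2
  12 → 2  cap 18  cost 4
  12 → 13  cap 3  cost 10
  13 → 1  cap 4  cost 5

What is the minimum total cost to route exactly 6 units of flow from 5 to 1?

shortest-cost path #1: 5→9→1 push 5 @ unit cost 17 (adds 85)
shortest-cost path #2: 5→3→10→13→1 push 1 @ unit cost 23 (adds 23)
total cost = 108

Minimum cost for 6 units: 108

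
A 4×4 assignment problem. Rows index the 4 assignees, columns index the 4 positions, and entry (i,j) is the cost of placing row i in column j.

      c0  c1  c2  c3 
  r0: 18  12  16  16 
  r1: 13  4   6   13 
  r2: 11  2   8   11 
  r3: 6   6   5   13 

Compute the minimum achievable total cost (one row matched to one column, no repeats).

optimal assignment: row0→col3 (cost 16), row1→col2 (cost 6), row2→col1 (cost 2), row3→col0 (cost 6)
total = 16 + 6 + 2 + 6 = 30

Minimum assignment cost: 30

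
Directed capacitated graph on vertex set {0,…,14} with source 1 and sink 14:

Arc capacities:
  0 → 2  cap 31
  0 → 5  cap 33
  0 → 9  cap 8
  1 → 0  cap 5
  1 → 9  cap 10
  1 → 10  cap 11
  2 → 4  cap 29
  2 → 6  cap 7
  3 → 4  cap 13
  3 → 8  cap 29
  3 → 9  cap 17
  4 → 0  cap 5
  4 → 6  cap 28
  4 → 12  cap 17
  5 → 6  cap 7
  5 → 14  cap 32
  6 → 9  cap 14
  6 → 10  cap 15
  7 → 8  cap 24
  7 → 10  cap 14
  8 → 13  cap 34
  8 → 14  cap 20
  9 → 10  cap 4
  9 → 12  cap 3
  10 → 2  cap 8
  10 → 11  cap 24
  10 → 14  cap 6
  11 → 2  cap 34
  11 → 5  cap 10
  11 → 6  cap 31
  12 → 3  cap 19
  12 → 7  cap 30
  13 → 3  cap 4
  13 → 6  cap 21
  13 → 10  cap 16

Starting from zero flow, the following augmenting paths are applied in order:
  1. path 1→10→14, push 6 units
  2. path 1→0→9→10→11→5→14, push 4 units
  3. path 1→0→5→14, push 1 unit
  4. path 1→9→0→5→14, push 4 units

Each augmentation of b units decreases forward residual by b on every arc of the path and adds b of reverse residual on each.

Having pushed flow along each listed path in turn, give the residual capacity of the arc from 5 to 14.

after path 1 (1→10→14, push 6): res(5,14)=32
after path 2 (1→0→9→10→11→5→14, push 4): res(5,14)=28
after path 3 (1→0→5→14, push 1): res(5,14)=27
after path 4 (1→9→0→5→14, push 4): res(5,14)=23

Residual capacity of (5,14): 23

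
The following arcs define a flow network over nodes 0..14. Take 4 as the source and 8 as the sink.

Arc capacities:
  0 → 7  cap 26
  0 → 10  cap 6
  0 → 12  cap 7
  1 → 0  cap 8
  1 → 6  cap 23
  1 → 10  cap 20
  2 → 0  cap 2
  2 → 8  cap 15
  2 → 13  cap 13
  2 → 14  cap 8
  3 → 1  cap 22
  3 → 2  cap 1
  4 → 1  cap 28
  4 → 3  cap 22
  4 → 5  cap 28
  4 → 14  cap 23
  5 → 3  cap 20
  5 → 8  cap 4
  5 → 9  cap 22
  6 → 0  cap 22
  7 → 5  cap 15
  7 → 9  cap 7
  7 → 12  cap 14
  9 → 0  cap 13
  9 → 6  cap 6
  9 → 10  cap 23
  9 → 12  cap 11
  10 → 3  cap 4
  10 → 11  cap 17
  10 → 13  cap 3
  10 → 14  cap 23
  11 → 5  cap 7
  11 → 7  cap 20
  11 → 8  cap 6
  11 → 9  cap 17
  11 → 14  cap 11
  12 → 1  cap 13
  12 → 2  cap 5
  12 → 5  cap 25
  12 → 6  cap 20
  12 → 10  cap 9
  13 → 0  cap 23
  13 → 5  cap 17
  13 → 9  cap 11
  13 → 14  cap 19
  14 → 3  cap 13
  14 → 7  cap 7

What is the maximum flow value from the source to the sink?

Maximum flow value: 16

augment #1: 4→5→8 bottleneck 4, total now 4
augment #2: 4→3→2→8 bottleneck 1, total now 5
augment #3: 4→1→10→11→8 bottleneck 6, total now 11
augment #4: 4→1→0→12→2→8 bottleneck 5, total now 16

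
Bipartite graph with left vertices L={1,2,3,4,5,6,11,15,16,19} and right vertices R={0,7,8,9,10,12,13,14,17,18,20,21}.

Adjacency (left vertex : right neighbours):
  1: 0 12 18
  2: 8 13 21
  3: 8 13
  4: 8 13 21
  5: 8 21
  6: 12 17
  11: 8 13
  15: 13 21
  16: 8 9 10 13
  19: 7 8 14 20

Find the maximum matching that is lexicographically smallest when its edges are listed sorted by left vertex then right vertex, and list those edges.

|M| = 7 (so the lex-smallest maximum matching has 7 edges)
process left vertices in ascending order; for each, take the smallest-labelled available neighbour that still permits 7 edges overall, or leave it unmatched if none does
lex-smallest matching: {1-0, 2-8, 3-13, 4-21, 6-12, 16-9, 19-7}

Lex-smallest maximum matching: {(1,0), (2,8), (3,13), (4,21), (6,12), (16,9), (19,7)}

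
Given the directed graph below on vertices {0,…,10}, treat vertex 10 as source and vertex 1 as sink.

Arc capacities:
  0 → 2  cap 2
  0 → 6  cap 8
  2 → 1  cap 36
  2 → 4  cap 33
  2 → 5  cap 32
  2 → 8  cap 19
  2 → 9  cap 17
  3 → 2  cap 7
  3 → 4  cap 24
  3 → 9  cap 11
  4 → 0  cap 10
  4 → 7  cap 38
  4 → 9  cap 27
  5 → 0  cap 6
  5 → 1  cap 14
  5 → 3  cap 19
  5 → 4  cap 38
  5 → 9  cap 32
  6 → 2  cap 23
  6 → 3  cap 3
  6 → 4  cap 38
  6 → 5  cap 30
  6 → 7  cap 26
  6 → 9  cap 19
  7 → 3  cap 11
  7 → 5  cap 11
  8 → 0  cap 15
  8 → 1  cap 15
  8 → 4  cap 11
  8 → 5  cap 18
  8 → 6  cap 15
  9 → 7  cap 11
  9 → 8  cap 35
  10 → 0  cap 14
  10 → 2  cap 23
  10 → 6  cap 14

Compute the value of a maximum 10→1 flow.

Maximum flow value: 47

augment #1: 10→2→1 bottleneck 23, total now 23
augment #2: 10→0→2→1 bottleneck 2, total now 25
augment #3: 10→6→2→1 bottleneck 11, total now 36
augment #4: 10→6→5→1 bottleneck 3, total now 39
augment #5: 10→0→6→5→1 bottleneck 8, total now 47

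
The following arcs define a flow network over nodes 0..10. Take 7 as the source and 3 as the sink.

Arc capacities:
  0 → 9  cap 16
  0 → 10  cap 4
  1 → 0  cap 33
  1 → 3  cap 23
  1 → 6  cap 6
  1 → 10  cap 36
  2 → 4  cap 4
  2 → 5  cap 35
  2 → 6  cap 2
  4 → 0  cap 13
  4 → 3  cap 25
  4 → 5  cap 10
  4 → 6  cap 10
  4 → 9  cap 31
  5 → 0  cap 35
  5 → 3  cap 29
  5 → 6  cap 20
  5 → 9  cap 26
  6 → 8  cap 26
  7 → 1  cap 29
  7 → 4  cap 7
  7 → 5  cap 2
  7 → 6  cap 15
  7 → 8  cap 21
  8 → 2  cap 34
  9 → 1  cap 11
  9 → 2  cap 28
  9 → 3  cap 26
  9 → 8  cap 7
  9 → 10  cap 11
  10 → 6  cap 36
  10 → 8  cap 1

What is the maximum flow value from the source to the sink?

Maximum flow value: 72

augment #1: 7→1→3 bottleneck 23, total now 23
augment #2: 7→4→3 bottleneck 7, total now 30
augment #3: 7→5→3 bottleneck 2, total now 32
augment #4: 7→1→0→9→3 bottleneck 6, total now 38
augment #5: 7→8→2→4→3 bottleneck 4, total now 42
augment #6: 7→8→2→5→3 bottleneck 17, total now 59
augment #7: 7→6→8→2→5→3 bottleneck 10, total now 69
augment #8: 7→6→8→2→5→9→3 bottleneck 3, total now 72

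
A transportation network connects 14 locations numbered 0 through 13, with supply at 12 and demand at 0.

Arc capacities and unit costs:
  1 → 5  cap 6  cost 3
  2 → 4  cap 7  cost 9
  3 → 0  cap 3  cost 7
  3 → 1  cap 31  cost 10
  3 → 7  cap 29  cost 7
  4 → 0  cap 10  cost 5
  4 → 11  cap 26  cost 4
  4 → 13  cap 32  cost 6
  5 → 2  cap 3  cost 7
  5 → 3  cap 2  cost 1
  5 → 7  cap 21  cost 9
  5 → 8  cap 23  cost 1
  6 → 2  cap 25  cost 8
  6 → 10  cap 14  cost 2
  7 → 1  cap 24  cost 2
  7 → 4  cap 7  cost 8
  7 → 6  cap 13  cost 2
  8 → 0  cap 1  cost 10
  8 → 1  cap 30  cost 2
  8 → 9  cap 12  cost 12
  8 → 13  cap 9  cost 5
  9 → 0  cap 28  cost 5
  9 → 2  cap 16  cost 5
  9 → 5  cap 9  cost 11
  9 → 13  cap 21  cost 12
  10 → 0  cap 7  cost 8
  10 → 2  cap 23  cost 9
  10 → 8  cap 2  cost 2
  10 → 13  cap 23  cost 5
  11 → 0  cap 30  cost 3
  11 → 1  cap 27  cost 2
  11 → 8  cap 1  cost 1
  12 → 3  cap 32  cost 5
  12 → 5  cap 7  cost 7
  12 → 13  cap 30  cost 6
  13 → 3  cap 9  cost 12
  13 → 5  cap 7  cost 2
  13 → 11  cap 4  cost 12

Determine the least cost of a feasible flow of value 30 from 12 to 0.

shortest-cost path #1: 12→3→0 push 3 @ unit cost 12 (adds 36)
shortest-cost path #2: 12→5→8→0 push 1 @ unit cost 18 (adds 18)
shortest-cost path #3: 12→13→11→0 push 4 @ unit cost 21 (adds 84)
shortest-cost path #4: 12→3→7→6→10→0 push 7 @ unit cost 24 (adds 168)
shortest-cost path #5: 12→5→8→9→0 push 6 @ unit cost 25 (adds 150)
shortest-cost path #6: 12→3→7→4→0 push 7 @ unit cost 25 (adds 175)
shortest-cost path #7: 12→13→5→8→9→0 push 2 @ unit cost 26 (adds 52)
total cost = 683

Minimum cost for 30 units: 683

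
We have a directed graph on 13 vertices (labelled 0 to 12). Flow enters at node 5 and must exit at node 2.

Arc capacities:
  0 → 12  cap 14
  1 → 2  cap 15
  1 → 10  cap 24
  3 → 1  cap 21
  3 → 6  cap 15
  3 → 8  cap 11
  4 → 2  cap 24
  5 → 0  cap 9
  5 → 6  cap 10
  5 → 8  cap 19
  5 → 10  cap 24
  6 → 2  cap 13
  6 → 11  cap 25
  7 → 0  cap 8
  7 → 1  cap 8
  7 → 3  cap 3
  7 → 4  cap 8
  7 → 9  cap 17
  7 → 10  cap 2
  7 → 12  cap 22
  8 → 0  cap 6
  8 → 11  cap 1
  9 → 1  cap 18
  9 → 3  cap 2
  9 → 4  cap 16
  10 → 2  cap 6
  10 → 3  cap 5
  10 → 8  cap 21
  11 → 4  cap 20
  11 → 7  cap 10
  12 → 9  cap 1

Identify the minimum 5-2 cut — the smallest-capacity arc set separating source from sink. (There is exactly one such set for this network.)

augment #1: 5→6→2 push 10
augment #2: 5→10→2 push 6
augment #3: 5→8→11→4→2 push 1
augment #4: 5→10→3→1→2 push 5
augment #5: 5→0→12→9→1→2 push 1
max flow = 23; residual-reachable set from 5 gives S-side
cut edges (S→T): {(5,6), (8,11), (10,2), (10,3), (12,9)} total cap 23

Min-cut arcs: {(5,6), (8,11), (10,2), (10,3), (12,9)} (total capacity 23)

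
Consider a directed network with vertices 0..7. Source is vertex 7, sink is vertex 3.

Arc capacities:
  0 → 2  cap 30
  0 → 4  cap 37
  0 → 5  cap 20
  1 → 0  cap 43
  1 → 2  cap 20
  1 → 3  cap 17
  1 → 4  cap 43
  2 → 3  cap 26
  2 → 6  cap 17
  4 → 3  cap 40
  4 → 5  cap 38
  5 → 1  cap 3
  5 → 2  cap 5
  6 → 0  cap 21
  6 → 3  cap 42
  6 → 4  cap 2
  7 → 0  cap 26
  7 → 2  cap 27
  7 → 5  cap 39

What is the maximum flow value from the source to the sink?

augment #1: 7→2→3 bottleneck 26, total now 26
augment #2: 7→0→4→3 bottleneck 26, total now 52
augment #3: 7→2→6→3 bottleneck 1, total now 53
augment #4: 7→5→1→3 bottleneck 3, total now 56
augment #5: 7→5→2→6→3 bottleneck 5, total now 61

Maximum flow value: 61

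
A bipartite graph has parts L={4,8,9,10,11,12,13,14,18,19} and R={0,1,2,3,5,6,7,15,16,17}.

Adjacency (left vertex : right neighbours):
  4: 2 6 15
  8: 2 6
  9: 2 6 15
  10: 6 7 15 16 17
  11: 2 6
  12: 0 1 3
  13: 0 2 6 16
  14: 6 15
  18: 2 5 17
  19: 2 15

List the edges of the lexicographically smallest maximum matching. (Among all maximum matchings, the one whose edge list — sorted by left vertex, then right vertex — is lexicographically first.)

|M| = 7 (so the lex-smallest maximum matching has 7 edges)
process left vertices in ascending order; for each, take the smallest-labelled available neighbour that still permits 7 edges overall, or leave it unmatched if none does
lex-smallest matching: {4-2, 8-6, 9-15, 10-7, 12-0, 13-16, 18-5}

Lex-smallest maximum matching: {(4,2), (8,6), (9,15), (10,7), (12,0), (13,16), (18,5)}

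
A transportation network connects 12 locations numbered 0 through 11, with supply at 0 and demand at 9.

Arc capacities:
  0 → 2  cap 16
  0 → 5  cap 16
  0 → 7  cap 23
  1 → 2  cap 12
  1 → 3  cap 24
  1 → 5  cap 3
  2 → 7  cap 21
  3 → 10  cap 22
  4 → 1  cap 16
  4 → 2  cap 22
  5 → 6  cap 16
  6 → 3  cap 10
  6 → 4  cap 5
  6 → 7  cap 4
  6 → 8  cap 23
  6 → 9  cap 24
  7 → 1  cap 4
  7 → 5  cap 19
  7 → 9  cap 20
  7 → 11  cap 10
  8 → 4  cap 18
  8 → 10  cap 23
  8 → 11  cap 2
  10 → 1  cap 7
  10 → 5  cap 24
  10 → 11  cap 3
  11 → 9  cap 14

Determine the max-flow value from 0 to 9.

augment #1: 0→7→9 bottleneck 20, total now 20
augment #2: 0→5→6→9 bottleneck 16, total now 36
augment #3: 0→7→11→9 bottleneck 3, total now 39
augment #4: 0→2→7→11→9 bottleneck 7, total now 46
augment #5: 0→2→7→1→3→10→11→9 bottleneck 3, total now 49

Maximum flow value: 49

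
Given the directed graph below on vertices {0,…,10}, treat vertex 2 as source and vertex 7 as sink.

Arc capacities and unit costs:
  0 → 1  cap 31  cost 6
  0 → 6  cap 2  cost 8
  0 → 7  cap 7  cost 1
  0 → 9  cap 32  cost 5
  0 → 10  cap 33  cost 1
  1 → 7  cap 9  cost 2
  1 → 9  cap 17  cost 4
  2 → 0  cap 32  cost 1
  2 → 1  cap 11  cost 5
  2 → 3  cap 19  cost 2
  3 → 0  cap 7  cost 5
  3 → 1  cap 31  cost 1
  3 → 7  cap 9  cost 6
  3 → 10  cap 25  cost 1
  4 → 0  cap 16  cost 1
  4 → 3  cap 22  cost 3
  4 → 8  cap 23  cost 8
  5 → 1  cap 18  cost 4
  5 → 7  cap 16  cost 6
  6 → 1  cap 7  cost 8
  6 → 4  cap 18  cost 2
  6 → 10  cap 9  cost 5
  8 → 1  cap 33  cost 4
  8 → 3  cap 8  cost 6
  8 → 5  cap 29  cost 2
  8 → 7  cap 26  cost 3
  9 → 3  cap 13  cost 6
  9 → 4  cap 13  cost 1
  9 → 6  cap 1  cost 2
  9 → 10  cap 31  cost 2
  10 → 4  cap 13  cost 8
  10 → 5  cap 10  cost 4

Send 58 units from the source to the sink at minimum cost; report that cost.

Minimum cost for 58 units: 717

shortest-cost path #1: 2→0→7 push 7 @ unit cost 2 (adds 14)
shortest-cost path #2: 2→3→1→7 push 9 @ unit cost 5 (adds 45)
shortest-cost path #3: 2→3→7 push 9 @ unit cost 8 (adds 72)
shortest-cost path #4: 2→0→10→5→7 push 10 @ unit cost 12 (adds 120)
shortest-cost path #5: 2→0→9→4→8→7 push 13 @ unit cost 18 (adds 234)
shortest-cost path #6: 2→0→10→4→8→7 push 2 @ unit cost 21 (adds 42)
shortest-cost path #7: 2→3→10→4→8→7 push 1 @ unit cost 22 (adds 22)
shortest-cost path #8: 2→1→3→10→4→8→7 push 7 @ unit cost 24 (adds 168)
total cost = 717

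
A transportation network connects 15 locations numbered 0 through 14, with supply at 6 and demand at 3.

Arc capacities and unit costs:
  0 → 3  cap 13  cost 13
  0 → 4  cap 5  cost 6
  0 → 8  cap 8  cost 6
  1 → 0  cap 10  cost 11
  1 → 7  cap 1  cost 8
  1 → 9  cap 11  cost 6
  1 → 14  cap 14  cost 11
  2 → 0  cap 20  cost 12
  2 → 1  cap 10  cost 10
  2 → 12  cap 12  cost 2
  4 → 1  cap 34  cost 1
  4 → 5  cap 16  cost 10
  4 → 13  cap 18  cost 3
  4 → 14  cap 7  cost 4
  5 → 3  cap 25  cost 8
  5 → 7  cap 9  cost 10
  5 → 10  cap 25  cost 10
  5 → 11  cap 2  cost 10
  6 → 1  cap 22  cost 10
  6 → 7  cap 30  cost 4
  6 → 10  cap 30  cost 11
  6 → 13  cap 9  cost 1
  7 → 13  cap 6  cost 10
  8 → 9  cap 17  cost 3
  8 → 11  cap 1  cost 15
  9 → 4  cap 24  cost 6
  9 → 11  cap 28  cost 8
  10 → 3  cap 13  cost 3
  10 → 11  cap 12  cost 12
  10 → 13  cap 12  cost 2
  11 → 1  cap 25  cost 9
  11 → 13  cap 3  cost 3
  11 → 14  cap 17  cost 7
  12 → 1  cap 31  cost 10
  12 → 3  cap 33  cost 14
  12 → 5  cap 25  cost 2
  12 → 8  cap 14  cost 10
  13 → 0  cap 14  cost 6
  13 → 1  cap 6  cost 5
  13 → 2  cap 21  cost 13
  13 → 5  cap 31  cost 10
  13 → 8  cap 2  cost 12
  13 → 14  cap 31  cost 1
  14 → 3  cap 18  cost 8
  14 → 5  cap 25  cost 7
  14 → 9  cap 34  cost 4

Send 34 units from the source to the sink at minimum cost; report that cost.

Minimum cost for 34 units: 557

shortest-cost path #1: 6→13→14→3 push 9 @ unit cost 10 (adds 90)
shortest-cost path #2: 6→10→3 push 13 @ unit cost 14 (adds 182)
shortest-cost path #3: 6→10→13→14→3 push 9 @ unit cost 22 (adds 198)
shortest-cost path #4: 6→10→13→14→5→3 push 3 @ unit cost 29 (adds 87)
total cost = 557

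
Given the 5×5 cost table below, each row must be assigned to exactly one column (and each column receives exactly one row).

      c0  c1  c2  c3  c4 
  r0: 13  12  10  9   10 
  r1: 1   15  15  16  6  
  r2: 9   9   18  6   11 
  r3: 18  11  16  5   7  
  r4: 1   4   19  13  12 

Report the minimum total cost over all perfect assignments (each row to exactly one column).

optimal assignment: row0→col2 (cost 10), row1→col0 (cost 1), row2→col3 (cost 6), row3→col4 (cost 7), row4→col1 (cost 4)
total = 10 + 1 + 6 + 7 + 4 = 28

Minimum assignment cost: 28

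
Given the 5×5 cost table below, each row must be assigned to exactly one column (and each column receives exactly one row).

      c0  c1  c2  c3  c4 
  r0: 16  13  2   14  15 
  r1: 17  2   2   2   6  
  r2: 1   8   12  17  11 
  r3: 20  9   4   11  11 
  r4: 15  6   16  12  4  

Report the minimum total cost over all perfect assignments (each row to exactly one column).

Minimum assignment cost: 18

optimal assignment: row0→col2 (cost 2), row1→col3 (cost 2), row2→col0 (cost 1), row3→col1 (cost 9), row4→col4 (cost 4)
total = 2 + 2 + 1 + 9 + 4 = 18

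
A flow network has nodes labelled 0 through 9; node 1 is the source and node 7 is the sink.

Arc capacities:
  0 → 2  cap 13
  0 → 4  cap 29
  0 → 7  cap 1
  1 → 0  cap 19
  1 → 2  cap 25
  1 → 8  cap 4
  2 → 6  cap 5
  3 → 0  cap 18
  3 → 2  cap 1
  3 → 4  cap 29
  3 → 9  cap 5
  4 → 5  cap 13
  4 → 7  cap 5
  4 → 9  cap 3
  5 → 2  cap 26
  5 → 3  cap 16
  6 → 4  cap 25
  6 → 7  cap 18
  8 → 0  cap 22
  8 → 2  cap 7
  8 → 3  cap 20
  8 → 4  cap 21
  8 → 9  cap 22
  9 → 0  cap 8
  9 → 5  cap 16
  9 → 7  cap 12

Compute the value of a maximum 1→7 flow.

augment #1: 1→0→7 bottleneck 1, total now 1
augment #2: 1→0→4→7 bottleneck 5, total now 6
augment #3: 1→2→6→7 bottleneck 5, total now 11
augment #4: 1→8→9→7 bottleneck 4, total now 15
augment #5: 1→0→4→9→7 bottleneck 3, total now 18
augment #6: 1→0→4→5→3→9→7 bottleneck 5, total now 23

Maximum flow value: 23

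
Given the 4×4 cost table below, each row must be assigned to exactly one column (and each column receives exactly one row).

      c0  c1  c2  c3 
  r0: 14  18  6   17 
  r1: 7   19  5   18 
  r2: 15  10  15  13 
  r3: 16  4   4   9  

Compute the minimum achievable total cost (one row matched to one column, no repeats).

optimal assignment: row0→col2 (cost 6), row1→col0 (cost 7), row2→col3 (cost 13), row3→col1 (cost 4)
total = 6 + 7 + 13 + 4 = 30

Minimum assignment cost: 30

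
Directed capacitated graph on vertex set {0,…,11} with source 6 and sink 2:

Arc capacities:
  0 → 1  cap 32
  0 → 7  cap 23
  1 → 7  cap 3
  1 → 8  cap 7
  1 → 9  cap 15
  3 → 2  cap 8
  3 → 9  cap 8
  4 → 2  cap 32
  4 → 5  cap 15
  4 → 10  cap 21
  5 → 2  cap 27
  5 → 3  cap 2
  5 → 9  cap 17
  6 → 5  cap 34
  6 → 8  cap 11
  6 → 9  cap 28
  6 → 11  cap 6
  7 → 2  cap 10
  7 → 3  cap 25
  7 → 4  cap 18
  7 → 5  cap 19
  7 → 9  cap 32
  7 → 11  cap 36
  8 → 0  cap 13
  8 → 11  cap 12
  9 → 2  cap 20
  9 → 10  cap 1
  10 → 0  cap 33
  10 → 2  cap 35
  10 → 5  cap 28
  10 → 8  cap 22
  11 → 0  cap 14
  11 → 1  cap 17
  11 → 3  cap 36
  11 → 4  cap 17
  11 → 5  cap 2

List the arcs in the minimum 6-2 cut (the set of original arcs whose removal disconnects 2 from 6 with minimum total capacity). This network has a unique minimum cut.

augment #1: 6→5→2 push 27
augment #2: 6→9→2 push 20
augment #3: 6→5→3→2 push 2
augment #4: 6→9→10→2 push 1
augment #5: 6→11→3→2 push 6
augment #6: 6→8→0→7→2 push 10
augment #7: 6→8→11→4→2 push 1
max flow = 67; residual-reachable set from 6 gives S-side
cut edges (S→T): {(5,2), (5,3), (6,8), (6,11), (9,2), (9,10)} total cap 67

Min-cut arcs: {(5,2), (5,3), (6,8), (6,11), (9,2), (9,10)} (total capacity 67)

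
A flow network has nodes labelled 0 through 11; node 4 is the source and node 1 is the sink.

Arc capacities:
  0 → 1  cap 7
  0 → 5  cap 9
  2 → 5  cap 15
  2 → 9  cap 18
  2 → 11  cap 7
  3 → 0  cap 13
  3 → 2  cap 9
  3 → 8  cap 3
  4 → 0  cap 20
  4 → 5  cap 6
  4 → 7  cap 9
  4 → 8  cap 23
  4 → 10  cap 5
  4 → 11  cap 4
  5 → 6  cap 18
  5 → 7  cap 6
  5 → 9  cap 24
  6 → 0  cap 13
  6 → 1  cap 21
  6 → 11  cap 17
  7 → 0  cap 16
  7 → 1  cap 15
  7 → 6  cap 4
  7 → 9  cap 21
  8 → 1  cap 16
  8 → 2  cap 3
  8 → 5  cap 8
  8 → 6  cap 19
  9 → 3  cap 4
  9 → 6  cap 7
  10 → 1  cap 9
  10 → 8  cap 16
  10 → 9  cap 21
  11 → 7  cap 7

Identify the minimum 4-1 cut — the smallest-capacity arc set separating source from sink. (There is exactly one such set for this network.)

Min-cut arcs: {(0,1), (0,5), (4,5), (4,7), (4,8), (4,10), (4,11)} (total capacity 63)

augment #1: 4→0→1 push 7
augment #2: 4→7→1 push 9
augment #3: 4→8→1 push 16
augment #4: 4→10→1 push 5
augment #5: 4→5→6→1 push 6
augment #6: 4→8→6→1 push 7
augment #7: 4→11→7→1 push 4
augment #8: 4→0→5→6→1 push 8
augment #9: 4→0→5→7→1 push 1
max flow = 63; residual-reachable set from 4 gives S-side
cut edges (S→T): {(0,1), (0,5), (4,5), (4,7), (4,8), (4,10), (4,11)} total cap 63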